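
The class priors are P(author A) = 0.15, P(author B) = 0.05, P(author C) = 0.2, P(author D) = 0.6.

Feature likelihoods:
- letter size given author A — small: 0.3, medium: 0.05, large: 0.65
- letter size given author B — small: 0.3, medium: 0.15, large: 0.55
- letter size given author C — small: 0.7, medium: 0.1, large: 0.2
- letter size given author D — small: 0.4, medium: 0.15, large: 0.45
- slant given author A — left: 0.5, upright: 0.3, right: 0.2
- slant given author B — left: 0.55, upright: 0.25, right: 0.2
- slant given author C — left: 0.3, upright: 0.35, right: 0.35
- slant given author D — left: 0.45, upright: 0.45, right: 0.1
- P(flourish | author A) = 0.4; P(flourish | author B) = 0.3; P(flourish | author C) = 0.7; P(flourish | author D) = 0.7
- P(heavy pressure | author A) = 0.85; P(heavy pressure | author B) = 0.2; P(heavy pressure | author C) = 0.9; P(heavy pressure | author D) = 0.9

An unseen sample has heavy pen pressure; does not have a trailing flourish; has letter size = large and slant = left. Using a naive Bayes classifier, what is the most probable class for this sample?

author D

author A: 0.15 × 0.65 × 0.5 × (1−0.4) × 0.85 = 0.0248625
author B: 0.05 × 0.55 × 0.55 × (1−0.3) × 0.2 = 0.0021175
author C: 0.2 × 0.2 × 0.3 × (1−0.7) × 0.9 = 0.00324
author D: 0.6 × 0.45 × 0.45 × (1−0.7) × 0.9 = 0.032805
Highest score → author D.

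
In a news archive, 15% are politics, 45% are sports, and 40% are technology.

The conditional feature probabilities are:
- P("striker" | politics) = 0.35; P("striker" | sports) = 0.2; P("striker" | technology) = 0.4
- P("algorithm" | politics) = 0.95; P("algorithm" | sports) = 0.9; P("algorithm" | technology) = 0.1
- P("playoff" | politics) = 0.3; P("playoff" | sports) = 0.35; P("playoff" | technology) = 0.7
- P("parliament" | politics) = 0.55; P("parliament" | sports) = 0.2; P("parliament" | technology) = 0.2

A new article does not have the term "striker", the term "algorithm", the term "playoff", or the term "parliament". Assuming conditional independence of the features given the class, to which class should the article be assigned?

politics: 0.15 × (1−0.35) × (1−0.95) × (1−0.3) × (1−0.55) = 0.001535625
sports: 0.45 × (1−0.2) × (1−0.9) × (1−0.35) × (1−0.2) = 0.01872
technology: 0.4 × (1−0.4) × (1−0.1) × (1−0.7) × (1−0.2) = 0.05184
Highest score → technology.

technology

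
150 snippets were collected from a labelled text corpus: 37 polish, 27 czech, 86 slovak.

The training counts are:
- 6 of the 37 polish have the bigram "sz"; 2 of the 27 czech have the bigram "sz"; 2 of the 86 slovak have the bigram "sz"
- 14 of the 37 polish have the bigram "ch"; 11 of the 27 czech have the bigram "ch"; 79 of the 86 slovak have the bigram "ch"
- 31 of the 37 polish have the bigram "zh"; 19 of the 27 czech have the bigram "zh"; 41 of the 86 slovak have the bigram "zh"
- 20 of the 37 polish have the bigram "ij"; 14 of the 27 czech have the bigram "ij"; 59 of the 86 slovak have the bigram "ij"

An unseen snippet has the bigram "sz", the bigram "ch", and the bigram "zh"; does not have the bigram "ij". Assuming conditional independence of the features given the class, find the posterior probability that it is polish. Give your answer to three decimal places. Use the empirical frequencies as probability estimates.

polish: (37/150) × (6/37) × (14/37) × (31/37) × (17/37) ≈ 0.00582631
czech: (27/150) × (2/27) × (11/27) × (19/27) × (13/27) ≈ 0.00184051
slovak: (86/150) × (2/86) × (79/86) × (41/86) × (27/86) ≈ 0.00183323
P(polish | x) = 0.00582631 / 0.00950005 ≈ 0.613

0.613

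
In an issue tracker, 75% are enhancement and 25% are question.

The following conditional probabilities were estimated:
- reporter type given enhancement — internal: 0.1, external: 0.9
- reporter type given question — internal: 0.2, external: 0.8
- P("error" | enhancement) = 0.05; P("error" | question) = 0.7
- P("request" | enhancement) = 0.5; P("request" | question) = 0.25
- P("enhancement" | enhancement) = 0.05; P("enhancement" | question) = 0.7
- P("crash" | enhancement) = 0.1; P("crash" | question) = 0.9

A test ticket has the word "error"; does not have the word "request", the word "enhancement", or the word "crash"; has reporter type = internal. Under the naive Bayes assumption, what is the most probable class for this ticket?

enhancement: 0.75 × 0.1 × 0.05 × (1−0.5) × (1−0.05) × (1−0.1) = 0.001603125
question: 0.25 × 0.2 × 0.7 × (1−0.25) × (1−0.7) × (1−0.9) = 0.0007875
Highest score → enhancement.

enhancement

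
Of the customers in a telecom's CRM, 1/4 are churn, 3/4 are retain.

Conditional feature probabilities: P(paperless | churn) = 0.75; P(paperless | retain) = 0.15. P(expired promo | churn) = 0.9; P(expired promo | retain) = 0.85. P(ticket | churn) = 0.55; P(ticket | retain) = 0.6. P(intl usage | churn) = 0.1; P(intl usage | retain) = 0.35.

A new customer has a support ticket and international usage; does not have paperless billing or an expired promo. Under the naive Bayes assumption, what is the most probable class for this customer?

retain

churn: 0.25 × (1−0.75) × (1−0.9) × 0.55 × 0.1 = 0.00034375
retain: 0.75 × (1−0.15) × (1−0.85) × 0.6 × 0.35 = 0.02008125
Highest score → retain.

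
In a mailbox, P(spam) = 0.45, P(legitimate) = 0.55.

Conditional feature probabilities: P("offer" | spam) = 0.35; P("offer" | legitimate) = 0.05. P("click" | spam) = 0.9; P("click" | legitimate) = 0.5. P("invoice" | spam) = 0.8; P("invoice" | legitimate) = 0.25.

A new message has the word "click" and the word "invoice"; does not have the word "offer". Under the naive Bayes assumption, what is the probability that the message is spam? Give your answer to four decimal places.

spam: 0.45 × (1−0.35) × 0.9 × 0.8 = 0.2106
legitimate: 0.55 × (1−0.05) × 0.5 × 0.25 = 0.0653125
P(spam | x) = 0.2106 / 0.2759125 ≈ 0.7633

0.7633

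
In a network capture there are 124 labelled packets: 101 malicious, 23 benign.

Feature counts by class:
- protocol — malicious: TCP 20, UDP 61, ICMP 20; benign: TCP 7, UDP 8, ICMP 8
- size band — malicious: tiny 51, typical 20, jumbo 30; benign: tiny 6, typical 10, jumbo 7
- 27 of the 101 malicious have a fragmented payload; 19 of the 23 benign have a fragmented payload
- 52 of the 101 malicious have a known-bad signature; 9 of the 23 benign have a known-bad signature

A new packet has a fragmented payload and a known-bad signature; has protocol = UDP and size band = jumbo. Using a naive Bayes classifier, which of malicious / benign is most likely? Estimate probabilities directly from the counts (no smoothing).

malicious

malicious: (101/124) × (61/101) × (30/101) × (27/101) × (52/101) ≈ 0.0201109
benign: (23/124) × (8/23) × (7/23) × (19/23) × (9/23) ≈ 0.00634715
Highest score → malicious.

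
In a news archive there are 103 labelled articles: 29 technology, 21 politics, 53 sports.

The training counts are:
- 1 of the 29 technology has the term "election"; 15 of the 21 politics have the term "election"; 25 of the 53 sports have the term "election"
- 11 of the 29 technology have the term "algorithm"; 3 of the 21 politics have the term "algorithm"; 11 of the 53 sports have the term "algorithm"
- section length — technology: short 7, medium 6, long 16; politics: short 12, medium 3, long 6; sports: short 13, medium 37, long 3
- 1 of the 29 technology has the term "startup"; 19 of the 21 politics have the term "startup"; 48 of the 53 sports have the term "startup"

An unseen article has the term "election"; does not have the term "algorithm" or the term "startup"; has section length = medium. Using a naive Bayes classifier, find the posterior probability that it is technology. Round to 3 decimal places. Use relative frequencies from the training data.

0.077

technology: (29/103) × (1/29) × (18/29) × (6/29) × (28/29) ≈ 0.00120379
politics: (21/103) × (15/21) × (18/21) × (3/21) × (2/21) ≈ 0.00169832
sports: (53/103) × (25/53) × (42/53) × (37/53) × (5/53) ≈ 0.0126677
P(technology | x) = 0.00120379 / 0.01556981 ≈ 0.077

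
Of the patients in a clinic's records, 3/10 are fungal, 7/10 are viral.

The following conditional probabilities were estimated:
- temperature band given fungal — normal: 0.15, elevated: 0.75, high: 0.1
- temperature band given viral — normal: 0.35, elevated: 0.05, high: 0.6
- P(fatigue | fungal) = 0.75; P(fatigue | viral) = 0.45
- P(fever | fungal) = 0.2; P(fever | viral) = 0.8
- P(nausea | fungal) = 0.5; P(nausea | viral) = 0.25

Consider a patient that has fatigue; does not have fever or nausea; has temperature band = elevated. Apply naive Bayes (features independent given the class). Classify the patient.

fungal: 0.3 × 0.75 × 0.75 × (1−0.2) × (1−0.5) = 0.0675
viral: 0.7 × 0.05 × 0.45 × (1−0.8) × (1−0.25) = 0.0023625
Highest score → fungal.

fungal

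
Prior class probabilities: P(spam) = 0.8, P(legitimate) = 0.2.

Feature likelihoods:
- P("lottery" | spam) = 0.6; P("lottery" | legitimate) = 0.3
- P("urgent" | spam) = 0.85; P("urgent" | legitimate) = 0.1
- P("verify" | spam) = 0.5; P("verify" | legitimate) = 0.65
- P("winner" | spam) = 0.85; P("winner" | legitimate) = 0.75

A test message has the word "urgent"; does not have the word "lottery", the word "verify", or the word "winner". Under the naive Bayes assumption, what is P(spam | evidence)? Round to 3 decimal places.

spam: 0.8 × (1−0.6) × 0.85 × (1−0.5) × (1−0.85) = 0.0204
legitimate: 0.2 × (1−0.3) × 0.1 × (1−0.65) × (1−0.75) = 0.001225
P(spam | x) = 0.0204 / 0.021625 ≈ 0.943

0.943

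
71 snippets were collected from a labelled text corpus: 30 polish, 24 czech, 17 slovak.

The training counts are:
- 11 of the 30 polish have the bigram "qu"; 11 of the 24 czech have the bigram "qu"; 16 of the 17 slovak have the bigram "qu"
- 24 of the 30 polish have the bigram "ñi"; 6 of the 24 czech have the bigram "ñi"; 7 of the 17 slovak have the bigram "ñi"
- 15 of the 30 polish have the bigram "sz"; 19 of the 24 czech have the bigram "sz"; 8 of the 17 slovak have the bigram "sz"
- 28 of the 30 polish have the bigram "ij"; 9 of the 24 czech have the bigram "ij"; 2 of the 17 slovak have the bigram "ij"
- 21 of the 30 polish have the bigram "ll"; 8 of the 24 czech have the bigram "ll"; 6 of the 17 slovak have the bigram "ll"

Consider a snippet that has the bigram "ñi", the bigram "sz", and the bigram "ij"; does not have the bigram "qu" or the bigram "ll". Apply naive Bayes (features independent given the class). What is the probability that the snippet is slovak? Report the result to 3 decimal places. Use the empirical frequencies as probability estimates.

0.005

polish: (30/71) × (19/30) × (24/30) × (15/30) × (28/30) × (9/30) ≈ 0.0299718
czech: (24/71) × (13/24) × (6/24) × (19/24) × (9/24) × (16/24) ≈ 0.00905957
slovak: (17/71) × (1/17) × (7/17) × (8/17) × (2/17) × (11/17) ≈ 0.000207757
P(slovak | x) = 0.000207757 / 0.039239127 ≈ 0.005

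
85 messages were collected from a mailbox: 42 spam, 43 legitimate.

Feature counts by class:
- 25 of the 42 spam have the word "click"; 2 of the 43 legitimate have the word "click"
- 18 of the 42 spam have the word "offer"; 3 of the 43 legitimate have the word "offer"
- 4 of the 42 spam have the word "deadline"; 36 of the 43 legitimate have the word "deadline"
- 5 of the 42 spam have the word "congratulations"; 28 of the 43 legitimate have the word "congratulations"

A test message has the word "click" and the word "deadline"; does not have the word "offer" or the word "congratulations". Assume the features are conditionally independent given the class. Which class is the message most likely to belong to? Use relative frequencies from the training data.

spam

spam: (42/85) × (25/42) × (24/42) × (4/42) × (37/42) ≈ 0.0141009
legitimate: (43/85) × (2/43) × (40/43) × (36/43) × (15/43) ≈ 0.00639233
Highest score → spam.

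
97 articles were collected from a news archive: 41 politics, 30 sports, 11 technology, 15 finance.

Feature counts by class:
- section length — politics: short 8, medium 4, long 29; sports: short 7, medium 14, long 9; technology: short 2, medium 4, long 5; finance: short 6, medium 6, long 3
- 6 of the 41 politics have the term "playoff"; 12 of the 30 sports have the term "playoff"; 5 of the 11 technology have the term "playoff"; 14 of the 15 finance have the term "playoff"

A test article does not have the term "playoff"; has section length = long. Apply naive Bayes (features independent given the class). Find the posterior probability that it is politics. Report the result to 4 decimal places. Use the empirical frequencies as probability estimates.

0.7483

politics: (41/97) × (29/41) × (35/41) ≈ 0.255218
sports: (30/97) × (9/30) × (18/30) ≈ 0.0556701
technology: (11/97) × (5/11) × (6/11) ≈ 0.0281162
finance: (15/97) × (3/15) × (1/15) ≈ 0.00206186
P(politics | x) = 0.255218 / 0.34106616 ≈ 0.7483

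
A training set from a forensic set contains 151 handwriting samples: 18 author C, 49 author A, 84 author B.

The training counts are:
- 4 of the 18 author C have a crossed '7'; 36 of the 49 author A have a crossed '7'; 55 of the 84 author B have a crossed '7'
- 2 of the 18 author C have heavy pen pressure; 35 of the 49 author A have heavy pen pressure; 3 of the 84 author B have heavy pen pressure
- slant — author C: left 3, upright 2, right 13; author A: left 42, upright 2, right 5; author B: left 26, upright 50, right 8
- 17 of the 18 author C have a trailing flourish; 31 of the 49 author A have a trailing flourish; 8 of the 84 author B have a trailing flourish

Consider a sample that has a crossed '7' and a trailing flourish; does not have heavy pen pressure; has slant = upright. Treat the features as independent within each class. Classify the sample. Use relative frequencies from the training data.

author B

author C: (18/151) × (4/18) × (16/18) × (2/18) × (17/18) ≈ 0.00247095
author A: (49/151) × (36/49) × (14/49) × (2/49) × (31/49) ≈ 0.00175896
author B: (84/151) × (55/84) × (81/84) × (50/84) × (8/84) ≈ 0.019911
Highest score → author B.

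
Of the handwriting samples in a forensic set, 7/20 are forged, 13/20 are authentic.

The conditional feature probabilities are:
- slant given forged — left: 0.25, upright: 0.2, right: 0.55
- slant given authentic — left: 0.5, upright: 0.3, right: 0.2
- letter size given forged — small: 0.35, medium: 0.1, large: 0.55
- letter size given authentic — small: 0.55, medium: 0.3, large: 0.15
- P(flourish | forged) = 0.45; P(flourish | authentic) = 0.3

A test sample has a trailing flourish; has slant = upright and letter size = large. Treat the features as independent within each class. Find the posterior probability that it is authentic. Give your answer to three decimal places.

0.336

forged: 0.35 × 0.2 × 0.55 × 0.45 = 0.017325
authentic: 0.65 × 0.3 × 0.15 × 0.3 = 0.008775
P(authentic | x) = 0.008775 / 0.0261 ≈ 0.336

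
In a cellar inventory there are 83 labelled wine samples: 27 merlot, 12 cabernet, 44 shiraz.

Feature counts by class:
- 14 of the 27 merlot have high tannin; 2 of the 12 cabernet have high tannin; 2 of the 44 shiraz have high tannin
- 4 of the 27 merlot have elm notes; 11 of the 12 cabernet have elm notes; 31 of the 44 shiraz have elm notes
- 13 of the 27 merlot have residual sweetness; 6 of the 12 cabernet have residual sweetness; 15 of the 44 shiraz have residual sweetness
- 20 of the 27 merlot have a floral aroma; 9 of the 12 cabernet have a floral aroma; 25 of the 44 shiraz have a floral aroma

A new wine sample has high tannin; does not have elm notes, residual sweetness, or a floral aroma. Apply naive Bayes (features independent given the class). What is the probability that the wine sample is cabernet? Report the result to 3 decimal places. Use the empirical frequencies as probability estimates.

merlot: (27/83) × (14/27) × (23/27) × (14/27) × (7/27) ≈ 0.0193158
cabernet: (12/83) × (2/12) × (1/12) × (6/12) × (3/12) ≈ 0.000251004
shiraz: (44/83) × (2/44) × (13/44) × (29/44) × (19/44) ≈ 0.00202623
P(cabernet | x) = 0.000251004 / 0.021593034 ≈ 0.012

0.012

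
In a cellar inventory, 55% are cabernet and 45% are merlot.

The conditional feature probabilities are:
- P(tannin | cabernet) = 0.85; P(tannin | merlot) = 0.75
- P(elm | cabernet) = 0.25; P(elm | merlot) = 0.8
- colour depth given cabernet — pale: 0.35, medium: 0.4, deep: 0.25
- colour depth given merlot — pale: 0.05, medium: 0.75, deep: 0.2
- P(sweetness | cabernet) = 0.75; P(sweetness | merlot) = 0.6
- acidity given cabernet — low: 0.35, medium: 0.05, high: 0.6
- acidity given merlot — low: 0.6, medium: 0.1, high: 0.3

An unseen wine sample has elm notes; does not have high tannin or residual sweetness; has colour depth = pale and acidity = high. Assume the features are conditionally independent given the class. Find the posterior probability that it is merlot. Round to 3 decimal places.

0.333

cabernet: 0.55 × (1−0.85) × 0.25 × 0.35 × (1−0.75) × 0.6 = 0.0010828125
merlot: 0.45 × (1−0.75) × 0.8 × 0.05 × (1−0.6) × 0.3 = 0.00054
P(merlot | x) = 0.00054 / 0.0016228125 ≈ 0.333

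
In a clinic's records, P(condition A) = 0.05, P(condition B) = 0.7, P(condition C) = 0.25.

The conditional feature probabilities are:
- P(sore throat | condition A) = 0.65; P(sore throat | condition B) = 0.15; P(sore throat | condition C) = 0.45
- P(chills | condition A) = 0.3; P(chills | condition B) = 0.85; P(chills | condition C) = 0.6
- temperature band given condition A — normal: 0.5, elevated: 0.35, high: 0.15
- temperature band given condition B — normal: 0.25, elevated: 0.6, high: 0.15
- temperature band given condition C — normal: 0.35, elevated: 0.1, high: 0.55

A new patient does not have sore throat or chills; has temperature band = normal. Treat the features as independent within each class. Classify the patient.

condition A: 0.05 × (1−0.65) × (1−0.3) × 0.5 = 0.006125
condition B: 0.7 × (1−0.15) × (1−0.85) × 0.25 = 0.0223125
condition C: 0.25 × (1−0.45) × (1−0.6) × 0.35 = 0.01925
Highest score → condition B.

condition B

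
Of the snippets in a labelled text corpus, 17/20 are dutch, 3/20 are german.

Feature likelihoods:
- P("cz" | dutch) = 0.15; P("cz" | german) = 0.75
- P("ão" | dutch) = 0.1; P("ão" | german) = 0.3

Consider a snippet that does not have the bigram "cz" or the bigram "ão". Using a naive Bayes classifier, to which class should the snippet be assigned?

dutch: 0.85 × (1−0.15) × (1−0.1) = 0.65025
german: 0.15 × (1−0.75) × (1−0.3) = 0.02625
Highest score → dutch.

dutch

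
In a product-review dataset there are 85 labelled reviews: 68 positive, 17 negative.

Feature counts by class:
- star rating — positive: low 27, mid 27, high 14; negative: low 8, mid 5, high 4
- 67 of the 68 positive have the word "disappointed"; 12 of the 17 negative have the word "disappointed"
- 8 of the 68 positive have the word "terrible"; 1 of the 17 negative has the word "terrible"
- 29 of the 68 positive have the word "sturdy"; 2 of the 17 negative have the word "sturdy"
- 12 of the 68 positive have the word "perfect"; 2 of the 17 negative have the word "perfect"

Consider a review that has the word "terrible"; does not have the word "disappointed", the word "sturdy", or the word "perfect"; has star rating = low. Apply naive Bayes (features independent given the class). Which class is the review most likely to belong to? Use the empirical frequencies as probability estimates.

negative

positive: (68/85) × (27/68) × (1/68) × (8/68) × (39/68) × (56/68) ≈ 0.000259568
negative: (17/85) × (8/17) × (5/17) × (1/17) × (15/17) × (15/17) ≈ 0.00126773
Highest score → negative.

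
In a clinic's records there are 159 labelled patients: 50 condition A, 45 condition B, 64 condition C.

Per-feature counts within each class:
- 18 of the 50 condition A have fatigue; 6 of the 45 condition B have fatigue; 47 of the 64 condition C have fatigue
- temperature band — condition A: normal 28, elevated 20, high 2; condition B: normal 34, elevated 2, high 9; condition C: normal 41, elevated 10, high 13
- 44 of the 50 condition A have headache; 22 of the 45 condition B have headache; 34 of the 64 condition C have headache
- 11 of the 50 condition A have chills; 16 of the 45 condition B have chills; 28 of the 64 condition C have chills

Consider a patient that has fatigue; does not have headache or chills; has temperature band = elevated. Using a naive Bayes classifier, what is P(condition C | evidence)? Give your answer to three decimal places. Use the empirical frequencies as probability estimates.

0.718

condition A: (50/159) × (18/50) × (20/50) × (6/50) × (39/50) ≈ 0.00423849
condition B: (45/159) × (6/45) × (2/45) × (23/45) × (29/45) ≈ 0.000552424
condition C: (64/159) × (47/64) × (10/64) × (30/64) × (36/64) ≈ 0.0121782
P(condition C | x) = 0.0121782 / 0.016969114 ≈ 0.718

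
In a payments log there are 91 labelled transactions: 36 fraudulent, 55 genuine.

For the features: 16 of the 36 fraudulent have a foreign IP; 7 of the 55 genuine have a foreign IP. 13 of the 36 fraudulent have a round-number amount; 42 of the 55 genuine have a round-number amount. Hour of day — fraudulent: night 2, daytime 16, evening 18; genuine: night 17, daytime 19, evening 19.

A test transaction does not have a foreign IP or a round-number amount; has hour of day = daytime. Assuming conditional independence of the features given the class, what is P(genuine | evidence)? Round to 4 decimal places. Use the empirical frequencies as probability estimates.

0.4083

fraudulent: (36/91) × (20/36) × (23/36) × (16/36) ≈ 0.0624067
genuine: (55/91) × (48/55) × (13/55) × (19/55) ≈ 0.0430697
P(genuine | x) = 0.0430697 / 0.1054764 ≈ 0.4083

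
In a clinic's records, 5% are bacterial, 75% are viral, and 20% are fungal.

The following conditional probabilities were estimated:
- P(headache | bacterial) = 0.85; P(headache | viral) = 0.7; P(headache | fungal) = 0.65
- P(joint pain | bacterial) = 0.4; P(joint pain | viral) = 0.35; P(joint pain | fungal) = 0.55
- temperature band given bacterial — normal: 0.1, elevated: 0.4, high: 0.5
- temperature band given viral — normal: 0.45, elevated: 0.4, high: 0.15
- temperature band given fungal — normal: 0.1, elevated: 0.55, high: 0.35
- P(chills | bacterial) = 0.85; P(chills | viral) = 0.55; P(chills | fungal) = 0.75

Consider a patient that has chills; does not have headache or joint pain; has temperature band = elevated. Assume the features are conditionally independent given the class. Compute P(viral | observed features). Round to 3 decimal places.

bacterial: 0.05 × (1−0.85) × (1−0.4) × 0.4 × 0.85 = 0.00153
viral: 0.75 × (1−0.7) × (1−0.35) × 0.4 × 0.55 = 0.032175
fungal: 0.2 × (1−0.65) × (1−0.55) × 0.55 × 0.75 = 0.01299375
P(viral | x) = 0.032175 / 0.04669875 ≈ 0.689

0.689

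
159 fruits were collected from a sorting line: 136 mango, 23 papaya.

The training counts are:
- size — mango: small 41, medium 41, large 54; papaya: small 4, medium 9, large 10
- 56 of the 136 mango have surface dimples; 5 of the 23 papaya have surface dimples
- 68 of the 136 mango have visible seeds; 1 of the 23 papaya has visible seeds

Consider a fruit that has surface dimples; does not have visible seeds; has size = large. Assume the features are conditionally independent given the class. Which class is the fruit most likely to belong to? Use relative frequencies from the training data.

mango

mango: (136/159) × (54/136) × (56/136) × (68/136) ≈ 0.0699223
papaya: (23/159) × (10/23) × (5/23) × (22/23) ≈ 0.013078
Highest score → mango.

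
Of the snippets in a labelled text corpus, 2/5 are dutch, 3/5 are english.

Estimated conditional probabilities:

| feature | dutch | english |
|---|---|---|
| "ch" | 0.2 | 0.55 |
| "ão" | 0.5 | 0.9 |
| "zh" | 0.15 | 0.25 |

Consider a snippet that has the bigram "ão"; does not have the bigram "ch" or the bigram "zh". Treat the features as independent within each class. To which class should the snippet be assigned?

english

dutch: 0.4 × (1−0.2) × 0.5 × (1−0.15) = 0.136
english: 0.6 × (1−0.55) × 0.9 × (1−0.25) = 0.18225
Highest score → english.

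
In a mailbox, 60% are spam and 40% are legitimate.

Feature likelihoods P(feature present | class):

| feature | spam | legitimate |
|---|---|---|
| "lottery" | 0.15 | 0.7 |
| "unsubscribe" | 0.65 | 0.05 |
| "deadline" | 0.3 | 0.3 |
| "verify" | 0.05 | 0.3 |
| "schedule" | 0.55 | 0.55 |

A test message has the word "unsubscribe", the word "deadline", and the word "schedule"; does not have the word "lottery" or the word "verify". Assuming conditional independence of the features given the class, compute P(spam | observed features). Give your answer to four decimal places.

0.9868

spam: 0.6 × (1−0.15) × 0.65 × 0.3 × (1−0.05) × 0.55 = 0.051962625
legitimate: 0.4 × (1−0.7) × 0.05 × 0.3 × (1−0.3) × 0.55 = 0.000693
P(spam | x) = 0.051962625 / 0.052655625 ≈ 0.9868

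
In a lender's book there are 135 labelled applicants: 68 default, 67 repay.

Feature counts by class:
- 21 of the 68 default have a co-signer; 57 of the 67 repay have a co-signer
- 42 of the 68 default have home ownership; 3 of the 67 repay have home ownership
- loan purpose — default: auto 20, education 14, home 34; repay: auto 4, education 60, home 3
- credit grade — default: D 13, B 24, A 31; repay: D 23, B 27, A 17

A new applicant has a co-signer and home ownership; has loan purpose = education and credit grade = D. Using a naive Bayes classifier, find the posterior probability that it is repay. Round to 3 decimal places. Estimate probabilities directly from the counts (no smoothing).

0.606

default: (68/135) × (21/68) × (42/68) × (14/68) × (13/68) ≈ 0.00378163
repay: (67/135) × (57/67) × (3/67) × (60/67) × (23/67) ≈ 0.00581189
P(repay | x) = 0.00581189 / 0.00959352 ≈ 0.606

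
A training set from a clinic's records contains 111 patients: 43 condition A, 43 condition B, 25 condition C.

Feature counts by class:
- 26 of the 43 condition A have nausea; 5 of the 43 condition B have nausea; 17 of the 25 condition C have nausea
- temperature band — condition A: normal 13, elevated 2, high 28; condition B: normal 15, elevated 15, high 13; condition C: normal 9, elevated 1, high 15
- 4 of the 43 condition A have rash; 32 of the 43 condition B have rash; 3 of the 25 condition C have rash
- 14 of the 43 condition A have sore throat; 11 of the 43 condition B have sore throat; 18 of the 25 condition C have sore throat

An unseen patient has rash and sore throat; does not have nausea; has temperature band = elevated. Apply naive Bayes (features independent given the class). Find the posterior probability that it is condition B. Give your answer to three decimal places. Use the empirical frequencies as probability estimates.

condition A: (43/111) × (17/43) × (2/43) × (4/43) × (14/43) ≈ 0.000215744
condition B: (43/111) × (38/43) × (15/43) × (32/43) × (11/43) ≈ 0.0227347
condition C: (25/111) × (8/25) × (1/25) × (3/25) × (18/25) ≈ 0.000249081
P(condition B | x) = 0.0227347 / 0.023199525 ≈ 0.980

0.980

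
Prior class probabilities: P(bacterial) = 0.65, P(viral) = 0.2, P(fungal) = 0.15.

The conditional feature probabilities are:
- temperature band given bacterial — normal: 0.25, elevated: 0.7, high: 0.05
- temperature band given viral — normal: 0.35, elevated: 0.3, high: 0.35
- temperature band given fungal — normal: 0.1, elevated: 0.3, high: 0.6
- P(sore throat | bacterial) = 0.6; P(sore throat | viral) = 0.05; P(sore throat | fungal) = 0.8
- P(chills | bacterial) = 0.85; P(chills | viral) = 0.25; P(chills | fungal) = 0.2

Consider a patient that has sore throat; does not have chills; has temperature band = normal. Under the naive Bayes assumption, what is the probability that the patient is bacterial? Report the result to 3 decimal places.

0.545

bacterial: 0.65 × 0.25 × 0.6 × (1−0.85) = 0.014625
viral: 0.2 × 0.35 × 0.05 × (1−0.25) = 0.002625
fungal: 0.15 × 0.1 × 0.8 × (1−0.2) = 0.0096
P(bacterial | x) = 0.014625 / 0.02685 ≈ 0.545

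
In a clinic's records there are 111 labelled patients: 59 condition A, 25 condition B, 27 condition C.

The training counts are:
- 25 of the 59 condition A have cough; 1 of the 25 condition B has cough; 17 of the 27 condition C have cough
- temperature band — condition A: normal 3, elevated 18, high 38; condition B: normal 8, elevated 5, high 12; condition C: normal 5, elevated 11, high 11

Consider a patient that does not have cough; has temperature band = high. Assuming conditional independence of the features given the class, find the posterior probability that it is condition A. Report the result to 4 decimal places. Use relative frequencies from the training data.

0.5841

condition A: (59/111) × (34/59) × (38/59) ≈ 0.197282
condition B: (25/111) × (24/25) × (12/25) ≈ 0.103784
condition C: (27/111) × (10/27) × (11/27) ≈ 0.0367034
P(condition A | x) = 0.197282 / 0.3377694 ≈ 0.5841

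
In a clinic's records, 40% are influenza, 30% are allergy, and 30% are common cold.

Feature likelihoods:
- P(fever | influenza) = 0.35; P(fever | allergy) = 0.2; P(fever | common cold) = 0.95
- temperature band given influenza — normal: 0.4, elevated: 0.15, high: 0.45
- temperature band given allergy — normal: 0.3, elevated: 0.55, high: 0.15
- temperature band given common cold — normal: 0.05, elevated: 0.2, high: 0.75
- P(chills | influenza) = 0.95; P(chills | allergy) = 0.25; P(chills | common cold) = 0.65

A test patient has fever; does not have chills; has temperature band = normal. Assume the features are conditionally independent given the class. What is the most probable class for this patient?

influenza: 0.4 × 0.35 × 0.4 × (1−0.95) = 0.0028
allergy: 0.3 × 0.2 × 0.3 × (1−0.25) = 0.0135
common cold: 0.3 × 0.95 × 0.05 × (1−0.65) = 0.0049875
Highest score → allergy.

allergy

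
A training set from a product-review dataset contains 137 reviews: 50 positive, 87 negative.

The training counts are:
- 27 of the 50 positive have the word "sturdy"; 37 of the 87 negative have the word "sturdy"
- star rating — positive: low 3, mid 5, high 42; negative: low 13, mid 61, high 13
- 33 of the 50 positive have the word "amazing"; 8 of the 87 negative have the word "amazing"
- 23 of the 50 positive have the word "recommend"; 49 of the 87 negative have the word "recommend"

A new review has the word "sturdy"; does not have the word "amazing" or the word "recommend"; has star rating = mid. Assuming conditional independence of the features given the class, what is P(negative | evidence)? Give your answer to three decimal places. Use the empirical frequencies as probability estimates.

positive: (50/137) × (27/50) × (5/50) × (17/50) × (27/50) ≈ 0.00361839
negative: (87/137) × (37/87) × (61/87) × (79/87) × (38/87) ≈ 0.0751041
P(negative | x) = 0.0751041 / 0.07872249 ≈ 0.954

0.954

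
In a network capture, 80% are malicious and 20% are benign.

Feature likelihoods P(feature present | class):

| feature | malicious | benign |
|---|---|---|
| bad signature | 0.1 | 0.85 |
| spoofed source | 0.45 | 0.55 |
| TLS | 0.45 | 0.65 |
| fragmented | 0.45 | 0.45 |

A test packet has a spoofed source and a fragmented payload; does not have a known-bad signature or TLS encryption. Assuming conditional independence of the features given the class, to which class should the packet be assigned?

malicious

malicious: 0.8 × (1−0.1) × 0.45 × (1−0.45) × 0.45 = 0.08019
benign: 0.2 × (1−0.85) × 0.55 × (1−0.65) × 0.45 = 0.00259875
Highest score → malicious.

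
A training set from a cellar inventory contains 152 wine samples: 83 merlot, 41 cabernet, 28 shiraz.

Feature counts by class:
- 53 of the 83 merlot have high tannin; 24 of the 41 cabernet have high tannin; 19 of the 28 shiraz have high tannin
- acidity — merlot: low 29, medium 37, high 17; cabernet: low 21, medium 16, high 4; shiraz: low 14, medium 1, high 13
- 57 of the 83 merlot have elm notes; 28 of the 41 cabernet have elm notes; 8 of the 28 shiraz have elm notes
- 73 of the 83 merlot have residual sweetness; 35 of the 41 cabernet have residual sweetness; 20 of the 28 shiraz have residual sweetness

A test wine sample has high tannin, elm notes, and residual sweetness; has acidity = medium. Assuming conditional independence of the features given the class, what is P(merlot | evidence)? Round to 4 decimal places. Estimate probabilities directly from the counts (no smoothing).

merlot: (83/152) × (53/83) × (37/83) × (57/83) × (73/83) ≈ 0.0938853
cabernet: (41/152) × (24/41) × (16/41) × (28/41) × (35/41) ≈ 0.0359221
shiraz: (28/152) × (19/28) × (1/28) × (8/28) × (20/28) ≈ 0.000911079
P(merlot | x) = 0.0938853 / 0.130718479 ≈ 0.7182

0.7182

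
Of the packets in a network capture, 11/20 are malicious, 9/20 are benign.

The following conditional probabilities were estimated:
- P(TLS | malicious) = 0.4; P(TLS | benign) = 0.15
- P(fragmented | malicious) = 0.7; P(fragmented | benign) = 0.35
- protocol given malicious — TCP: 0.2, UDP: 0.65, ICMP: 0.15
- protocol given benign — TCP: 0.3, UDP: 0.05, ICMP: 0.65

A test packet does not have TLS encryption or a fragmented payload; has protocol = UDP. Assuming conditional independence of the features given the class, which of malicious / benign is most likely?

malicious: 0.55 × (1−0.4) × (1−0.7) × 0.65 = 0.06435
benign: 0.45 × (1−0.15) × (1−0.35) × 0.05 = 0.01243125
Highest score → malicious.

malicious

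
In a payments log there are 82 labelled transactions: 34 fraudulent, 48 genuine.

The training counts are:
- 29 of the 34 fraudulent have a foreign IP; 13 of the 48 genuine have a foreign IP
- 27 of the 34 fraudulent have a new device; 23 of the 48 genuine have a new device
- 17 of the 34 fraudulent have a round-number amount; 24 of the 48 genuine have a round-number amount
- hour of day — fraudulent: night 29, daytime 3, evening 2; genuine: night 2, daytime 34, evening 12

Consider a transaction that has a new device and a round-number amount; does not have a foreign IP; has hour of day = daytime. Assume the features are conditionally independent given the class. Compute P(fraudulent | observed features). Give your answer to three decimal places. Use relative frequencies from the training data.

fraudulent: (34/82) × (5/34) × (27/34) × (17/34) × (3/34) ≈ 0.00213626
genuine: (48/82) × (35/48) × (23/48) × (24/48) × (34/48) ≈ 0.072435
P(fraudulent | x) = 0.00213626 / 0.07457126 ≈ 0.029

0.029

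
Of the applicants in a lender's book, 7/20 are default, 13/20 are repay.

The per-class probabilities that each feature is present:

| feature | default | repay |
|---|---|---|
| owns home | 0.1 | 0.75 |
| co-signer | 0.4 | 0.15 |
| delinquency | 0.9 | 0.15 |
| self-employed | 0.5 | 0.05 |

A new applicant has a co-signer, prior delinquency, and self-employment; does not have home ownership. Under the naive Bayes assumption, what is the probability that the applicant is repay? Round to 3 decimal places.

0.003

default: 0.35 × (1−0.1) × 0.4 × 0.9 × 0.5 = 0.0567
repay: 0.65 × (1−0.75) × 0.15 × 0.15 × 0.05 = 0.0001828125
P(repay | x) = 0.0001828125 / 0.0568828125 ≈ 0.003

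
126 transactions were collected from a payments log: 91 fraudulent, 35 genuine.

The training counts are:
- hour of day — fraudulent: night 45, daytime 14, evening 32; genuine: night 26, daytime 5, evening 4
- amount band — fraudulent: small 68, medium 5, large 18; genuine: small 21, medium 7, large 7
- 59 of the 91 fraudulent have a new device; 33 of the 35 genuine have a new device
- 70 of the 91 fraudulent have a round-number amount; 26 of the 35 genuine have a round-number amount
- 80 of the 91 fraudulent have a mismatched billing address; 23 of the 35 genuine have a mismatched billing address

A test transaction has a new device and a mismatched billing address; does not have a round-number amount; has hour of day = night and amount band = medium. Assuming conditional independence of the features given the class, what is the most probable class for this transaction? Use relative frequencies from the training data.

genuine

fraudulent: (91/126) × (45/91) × (5/91) × (59/91) × (21/91) × (80/91) ≈ 0.00258112
genuine: (35/126) × (26/35) × (7/35) × (33/35) × (9/35) × (23/35) ≈ 0.00657526
Highest score → genuine.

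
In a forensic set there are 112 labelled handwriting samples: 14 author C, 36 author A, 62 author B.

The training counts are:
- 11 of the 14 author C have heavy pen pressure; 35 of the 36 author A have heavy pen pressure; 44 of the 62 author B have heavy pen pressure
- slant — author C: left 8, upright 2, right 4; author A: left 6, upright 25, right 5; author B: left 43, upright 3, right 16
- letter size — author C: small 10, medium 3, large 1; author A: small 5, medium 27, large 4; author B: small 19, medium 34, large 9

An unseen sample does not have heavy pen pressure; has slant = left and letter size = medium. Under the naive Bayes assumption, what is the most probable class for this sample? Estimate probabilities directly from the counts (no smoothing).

author B

author C: (14/112) × (3/14) × (8/14) × (3/14) ≈ 0.00327988
author A: (36/112) × (1/36) × (6/36) × (27/36) ≈ 0.00111607
author B: (62/112) × (18/62) × (43/62) × (34/62) ≈ 0.0611249
Highest score → author B.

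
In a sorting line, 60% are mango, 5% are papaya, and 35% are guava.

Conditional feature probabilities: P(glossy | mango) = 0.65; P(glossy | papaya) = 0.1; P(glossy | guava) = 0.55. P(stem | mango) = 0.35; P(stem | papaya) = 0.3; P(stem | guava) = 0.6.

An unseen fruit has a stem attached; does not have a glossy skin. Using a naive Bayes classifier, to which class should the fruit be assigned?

mango: 0.6 × (1−0.65) × 0.35 = 0.0735
papaya: 0.05 × (1−0.1) × 0.3 = 0.0135
guava: 0.35 × (1−0.55) × 0.6 = 0.0945
Highest score → guava.

guava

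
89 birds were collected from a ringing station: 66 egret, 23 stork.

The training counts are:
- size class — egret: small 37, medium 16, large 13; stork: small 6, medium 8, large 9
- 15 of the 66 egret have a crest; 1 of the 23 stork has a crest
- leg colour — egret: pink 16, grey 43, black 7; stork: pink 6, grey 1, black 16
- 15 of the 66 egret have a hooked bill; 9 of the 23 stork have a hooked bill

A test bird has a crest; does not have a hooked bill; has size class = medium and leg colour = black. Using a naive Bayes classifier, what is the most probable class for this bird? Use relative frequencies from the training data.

egret

egret: (66/89) × (16/66) × (15/66) × (7/66) × (51/66) ≈ 0.00334856
stork: (23/89) × (8/23) × (1/23) × (16/23) × (14/23) ≈ 0.00165487
Highest score → egret.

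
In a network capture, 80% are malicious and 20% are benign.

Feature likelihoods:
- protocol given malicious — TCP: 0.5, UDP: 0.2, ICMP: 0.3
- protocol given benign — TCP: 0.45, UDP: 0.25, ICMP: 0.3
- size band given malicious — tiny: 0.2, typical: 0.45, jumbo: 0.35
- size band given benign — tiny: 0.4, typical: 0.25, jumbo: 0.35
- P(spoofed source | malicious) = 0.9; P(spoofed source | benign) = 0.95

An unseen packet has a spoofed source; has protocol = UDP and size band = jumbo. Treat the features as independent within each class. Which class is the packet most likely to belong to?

malicious

malicious: 0.8 × 0.2 × 0.35 × 0.9 = 0.0504
benign: 0.2 × 0.25 × 0.35 × 0.95 = 0.016625
Highest score → malicious.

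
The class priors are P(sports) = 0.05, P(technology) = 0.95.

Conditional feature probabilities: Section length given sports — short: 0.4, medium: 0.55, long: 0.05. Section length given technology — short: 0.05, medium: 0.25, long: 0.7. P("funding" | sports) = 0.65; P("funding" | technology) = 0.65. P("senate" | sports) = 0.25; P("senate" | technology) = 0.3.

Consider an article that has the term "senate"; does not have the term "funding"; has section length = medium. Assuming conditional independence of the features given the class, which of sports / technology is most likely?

technology

sports: 0.05 × 0.55 × (1−0.65) × 0.25 = 0.00240625
technology: 0.95 × 0.25 × (1−0.65) × 0.3 = 0.0249375
Highest score → technology.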